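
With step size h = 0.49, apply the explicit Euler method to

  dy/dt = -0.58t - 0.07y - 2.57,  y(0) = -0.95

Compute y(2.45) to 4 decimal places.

-8.0226

Euler: y_{n+1} = y_n + h·f(t_n, y_n).
t=0.000000, y=-0.950000: f=-2.503500 → y ← -0.950000 + 0.49·(-2.503500) = -2.176715
t=0.490000, y=-2.176715: f=-2.701830 → y ← -2.176715 + 0.49·(-2.701830) = -3.500612
t=0.980000, y=-3.500612: f=-2.893357 → y ← -3.500612 + 0.49·(-2.893357) = -4.918357
t=1.470000, y=-4.918357: f=-3.078315 → y ← -4.918357 + 0.49·(-3.078315) = -6.426731
t=1.960000, y=-6.426731: f=-3.256929 → y ← -6.426731 + 0.49·(-3.256929) = -8.022626
y(2.45) ≈ -8.0226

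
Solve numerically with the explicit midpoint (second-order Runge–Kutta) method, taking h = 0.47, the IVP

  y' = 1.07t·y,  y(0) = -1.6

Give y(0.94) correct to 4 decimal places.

-2.4984

Midpoint: k1 = f(t_n, y_n); k2 = f(t_n + h/2, y_n + (h/2)·k1); y_{n+1} = y_n + h·k2.
t=0.000000, y=-1.600000:
  k1 = f(0.000000, -1.600000) = 0.000000
  k2 = f(0.235000, -1.600000) = -0.402320
  y ← -1.600000 + 0.47·(-0.402320) = -1.789090
t=0.470000, y=-1.789090:
  k1 = f(0.470000, -1.789090) = -0.899734
  k2 = f(0.705000, -2.000528) = -1.509098
  y ← -1.789090 + 0.47·(-1.509098) = -2.498367
y(0.94) ≈ -2.4984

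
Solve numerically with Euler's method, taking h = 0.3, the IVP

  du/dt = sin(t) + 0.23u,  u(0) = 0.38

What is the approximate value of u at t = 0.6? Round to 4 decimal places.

Euler: u_{n+1} = u_n + h·f(t_n, u_n).
t=0.000000, u=0.380000: f=0.087400 → u ← 0.380000 + 0.3·0.087400 = 0.406220
t=0.300000, u=0.406220: f=0.388951 → u ← 0.406220 + 0.3·0.388951 = 0.522905
u(0.6) ≈ 0.5229

0.5229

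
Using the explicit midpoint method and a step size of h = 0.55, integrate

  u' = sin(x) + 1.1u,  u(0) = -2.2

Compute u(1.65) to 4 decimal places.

Midpoint: k1 = f(x_n, u_n); k2 = f(x_n + h/2, u_n + (h/2)·k1); u_{n+1} = u_n + h·k2.
x=0.000000, u=-2.200000:
  k1 = f(0.000000, -2.200000) = -2.420000
  k2 = f(0.275000, -2.865500) = -2.880503
  u ← -2.200000 + 0.55·(-2.880503) = -3.784277
x=0.550000, u=-3.784277:
  k1 = f(0.550000, -3.784277) = -3.640017
  k2 = f(0.825000, -4.785281) = -4.529262
  u ← -3.784277 + 0.55·(-4.529262) = -6.275371
x=1.100000, u=-6.275371:
  k1 = f(1.100000, -6.275371) = -6.011700
  k2 = f(1.375000, -7.928588) = -7.740554
  u ← -6.275371 + 0.55·(-7.740554) = -10.532675
u(1.65) ≈ -10.5327

-10.5327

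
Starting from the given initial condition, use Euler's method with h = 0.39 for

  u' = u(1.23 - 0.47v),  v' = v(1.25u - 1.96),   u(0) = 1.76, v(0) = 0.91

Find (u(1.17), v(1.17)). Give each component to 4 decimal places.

Euler on (u,v): u_{n+1} = u_n + h·u', v_{n+1} = v_n + h·v'.
0.000000: (1.760000, 0.910000); f=(1.412048, 0.218400) → (2.310699, 0.995176)
0.390000: (2.310699, 0.995176); f=(1.761370, 0.923895) → (2.997633, 1.355495)
0.780000: (2.997633, 1.355495); f=(1.777349, 2.422326) → (3.690799, 2.300202)
(u(1.17), v(1.17)) ≈ (3.6908, 2.3002)

3.6908, 2.3002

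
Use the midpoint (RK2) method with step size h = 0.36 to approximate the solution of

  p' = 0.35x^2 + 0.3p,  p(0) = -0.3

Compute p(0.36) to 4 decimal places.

-0.3301

Midpoint: k1 = f(x_n, p_n); k2 = f(x_n + h/2, p_n + (h/2)·k1); p_{n+1} = p_n + h·k2.
x=0.000000, p=-0.300000:
  k1 = f(0.000000, -0.300000) = -0.090000
  k2 = f(0.180000, -0.316200) = -0.083520
  p ← -0.300000 + 0.36·(-0.083520) = -0.330067
p(0.36) ≈ -0.3301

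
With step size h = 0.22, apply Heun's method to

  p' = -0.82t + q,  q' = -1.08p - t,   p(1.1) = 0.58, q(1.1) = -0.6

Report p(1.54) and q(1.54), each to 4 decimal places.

Heun on (p,q): k1 = f(t_n, state_n); k2 = f(t_n + h, state_n + h·k1); state_{n+1} = state_n + (h/2)·(k1 + k2).
1.100000: (0.580000, -0.600000)
  k1 = (-1.502000, -1.726400)
  predictor → (0.249560, -0.979808)
  k2 = (-2.062208, -1.589525)
  → (0.187937, -0.964752)
1.320000: (0.187937, -0.964752)
  k1 = (-2.047152, -1.522972)
  predictor → (-0.262436, -1.299806)
  k2 = (-2.562606, -1.256569)
  → (-0.319136, -1.270501)
(p(1.54), q(1.54)) ≈ (-0.3191, -1.2705)

-0.3191, -1.2705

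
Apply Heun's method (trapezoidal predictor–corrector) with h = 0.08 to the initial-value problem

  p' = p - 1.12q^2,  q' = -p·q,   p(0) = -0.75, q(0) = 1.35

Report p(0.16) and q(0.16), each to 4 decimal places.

Heun on (p,q): k1 = f(t_n, state_n); k2 = f(t_n + h, state_n + h·k1); state_{n+1} = state_n + (h/2)·(k1 + k2).
0.000000: (-0.750000, 1.350000)
  k1 = (-2.791200, 1.012500)
  predictor → (-0.973296, 1.431000)
  k2 = (-3.266788, 1.392787)
  → (-0.992320, 1.446211)
0.080000: (-0.992320, 1.446211)
  k1 = (-3.334830, 1.435104)
  predictor → (-1.259106, 1.561020)
  k2 = (-3.988303, 1.965489)
  → (-1.285245, 1.582235)
(p(0.16), q(0.16)) ≈ (-1.2852, 1.5822)

-1.2852, 1.5822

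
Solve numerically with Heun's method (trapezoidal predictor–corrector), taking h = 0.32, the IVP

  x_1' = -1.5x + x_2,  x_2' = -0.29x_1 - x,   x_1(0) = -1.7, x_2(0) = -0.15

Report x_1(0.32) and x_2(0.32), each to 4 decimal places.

-1.7996, -0.0412

Heun on (x_1,x_2): k1 = f(x_n, state_n); k2 = f(x_n + h, state_n + h·k1); state_{n+1} = state_n + (h/2)·(k1 + k2).
0.000000: (-1.700000, -0.150000)
  k1 = (-0.150000, 0.493000)
  predictor → (-1.748000, 0.007760)
  k2 = (-0.472240, 0.186920)
  → (-1.799558, -0.041213)
(x_1(0.32), x_2(0.32)) ≈ (-1.7996, -0.0412)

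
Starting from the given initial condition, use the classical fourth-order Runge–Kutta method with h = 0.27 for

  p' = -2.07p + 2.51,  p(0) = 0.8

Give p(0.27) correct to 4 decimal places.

RK4: k1 = f(s_n, p_n); k2 = f(s_n + h/2, p_n + (h/2)·k1); k3 = f(s_n + h/2, p_n + (h/2)·k2); k4 = f(s_n + h, p_n + h·k3); p_{n+1} = p_n + (h/6)·(k1 + 2k2 + 2k3 + k4).
s=0.000000, p=0.800000:
  k1 = f(0.000000, 0.800000) = 0.854000
  k2 = f(0.135000, 0.915290) = 0.615350
  k3 = f(0.135000, 0.883072) = 0.682041
  k4 = f(0.270000, 0.984151) = 0.472808
  p ← 0.800000 + (0.27/6)·(k1 + 2k2 + 2k3 + k4) = 0.976471
p(0.27) ≈ 0.9765

0.9765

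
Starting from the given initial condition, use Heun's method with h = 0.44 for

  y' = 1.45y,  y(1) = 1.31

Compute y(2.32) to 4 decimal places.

Heun: k1 = f(t_n, y_n); k2 = f(t_n + h, y_n + h·k1); y_{n+1} = y_n + (h/2)·(k1 + k2).
t=1.000000, y=1.310000:
  k1 = f(1.000000, 1.310000) = 1.899500
  k2 = f(1.440000, 2.145780) = 3.111381
  y ← 1.310000 + (0.44/2)·(1.899500 + 3.111381) = 2.412394
t=1.440000, y=2.412394:
  k1 = f(1.440000, 2.412394) = 3.497971
  k2 = f(1.880000, 3.951501) = 5.729677
  y ← 2.412394 + (0.44/2)·(3.497971 + 5.729677) = 4.442476
t=1.880000, y=4.442476:
  k1 = f(1.880000, 4.442476) = 6.441591
  k2 = f(2.320000, 7.276776) = 10.551325
  y ← 4.442476 + (0.44/2)·(6.441591 + 10.551325) = 8.180918
y(2.32) ≈ 8.1809

8.1809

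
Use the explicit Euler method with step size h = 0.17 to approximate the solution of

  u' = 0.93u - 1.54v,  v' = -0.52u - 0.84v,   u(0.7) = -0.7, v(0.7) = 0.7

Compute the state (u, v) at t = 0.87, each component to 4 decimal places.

-0.9939, 0.6619

Euler on (u,v): u_{n+1} = u_n + h·u', v_{n+1} = v_n + h·v'.
0.700000: (-0.700000, 0.700000); f=(-1.729000, -0.224000) → (-0.993930, 0.661920)
(u(0.87), v(0.87)) ≈ (-0.9939, 0.6619)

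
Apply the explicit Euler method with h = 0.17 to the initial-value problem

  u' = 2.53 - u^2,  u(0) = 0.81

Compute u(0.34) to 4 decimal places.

1.3421

Euler: u_{n+1} = u_n + h·f(x_n, u_n).
x=0.000000, u=0.810000: f=1.873900 → u ← 0.810000 + 0.17·1.873900 = 1.128563
x=0.170000, u=1.128563: f=1.256346 → u ← 1.128563 + 0.17·1.256346 = 1.342142
u(0.34) ≈ 1.3421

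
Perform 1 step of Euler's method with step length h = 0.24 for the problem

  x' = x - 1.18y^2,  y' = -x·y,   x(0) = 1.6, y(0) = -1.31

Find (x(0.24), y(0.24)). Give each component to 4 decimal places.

1.4980, -0.8070

Euler on (x,y): x_{n+1} = x_n + h·x', y_{n+1} = y_n + h·y'.
0.000000: (1.600000, -1.310000); f=(-0.424998, 2.096000) → (1.498000, -0.806960)
(x(0.24), y(0.24)) ≈ (1.4980, -0.8070)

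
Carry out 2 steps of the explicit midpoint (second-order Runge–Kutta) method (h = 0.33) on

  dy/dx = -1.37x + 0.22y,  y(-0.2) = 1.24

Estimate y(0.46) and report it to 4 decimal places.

1.3186

Midpoint: k1 = f(x_n, y_n); k2 = f(x_n + h/2, y_n + (h/2)·k1); y_{n+1} = y_n + h·k2.
x=-0.200000, y=1.240000:
  k1 = f(-0.200000, 1.240000) = 0.546800
  k2 = f(-0.035000, 1.330222) = 0.340599
  y ← 1.240000 + 0.33·0.340599 = 1.352398
x=0.130000, y=1.352398:
  k1 = f(0.130000, 1.352398) = 0.119427
  k2 = f(0.295000, 1.372103) = -0.102287
  y ← 1.352398 + 0.33·(-0.102287) = 1.318643
y(0.46) ≈ 1.3186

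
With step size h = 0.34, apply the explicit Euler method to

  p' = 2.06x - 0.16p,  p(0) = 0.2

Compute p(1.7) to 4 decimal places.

2.4065

Euler: p_{n+1} = p_n + h·f(x_n, p_n).
x=0.000000, p=0.200000: f=-0.032000 → p ← 0.200000 + 0.34·(-0.032000) = 0.189120
x=0.340000, p=0.189120: f=0.670141 → p ← 0.189120 + 0.34·0.670141 = 0.416968
x=0.680000, p=0.416968: f=1.334085 → p ← 0.416968 + 0.34·1.334085 = 0.870557
x=1.020000, p=0.870557: f=1.961911 → p ← 0.870557 + 0.34·1.961911 = 1.537607
x=1.360000, p=1.537607: f=2.555583 → p ← 1.537607 + 0.34·2.555583 = 2.406505
p(1.7) ≈ 2.4065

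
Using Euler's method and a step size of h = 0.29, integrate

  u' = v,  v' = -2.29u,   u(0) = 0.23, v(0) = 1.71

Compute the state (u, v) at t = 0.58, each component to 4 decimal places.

1.1775, 1.0752

Euler on (u,v): u_{n+1} = u_n + h·u', v_{n+1} = v_n + h·v'.
0.000000: (0.230000, 1.710000); f=(1.710000, -0.526700) → (0.725900, 1.557257)
0.290000: (0.725900, 1.557257); f=(1.557257, -1.662311) → (1.177505, 1.075187)
(u(0.58), v(0.58)) ≈ (1.1775, 1.0752)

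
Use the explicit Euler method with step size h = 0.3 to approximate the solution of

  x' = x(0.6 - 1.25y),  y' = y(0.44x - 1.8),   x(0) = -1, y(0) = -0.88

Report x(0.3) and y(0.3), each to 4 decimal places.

Euler on (x,y): x_{n+1} = x_n + h·x', y_{n+1} = y_n + h·y'.
0.000000: (-1.000000, -0.880000); f=(-1.700000, 1.971200) → (-1.510000, -0.288640)
(x(0.3), y(0.3)) ≈ (-1.5100, -0.2886)

-1.5100, -0.2886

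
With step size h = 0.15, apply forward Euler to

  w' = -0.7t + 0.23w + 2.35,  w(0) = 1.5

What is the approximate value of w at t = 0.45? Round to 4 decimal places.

Euler: w_{n+1} = w_n + h·f(t_n, w_n).
t=0.000000, w=1.500000: f=2.695000 → w ← 1.500000 + 0.15·2.695000 = 1.904250
t=0.150000, w=1.904250: f=2.682978 → w ← 1.904250 + 0.15·2.682978 = 2.306697
t=0.300000, w=2.306697: f=2.670540 → w ← 2.306697 + 0.15·2.670540 = 2.707278
w(0.45) ≈ 2.7073

2.7073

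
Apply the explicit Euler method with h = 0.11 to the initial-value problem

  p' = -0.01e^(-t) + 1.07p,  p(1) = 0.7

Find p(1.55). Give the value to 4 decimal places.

1.2189

Euler: p_{n+1} = p_n + h·f(t_n, p_n).
t=1.000000, p=0.700000: f=0.745321 → p ← 0.700000 + 0.11·0.745321 = 0.781985
t=1.110000, p=0.781985: f=0.833429 → p ← 0.781985 + 0.11·0.833429 = 0.873662
t=1.220000, p=0.873662: f=0.931867 → p ← 0.873662 + 0.11·0.931867 = 0.976168
t=1.330000, p=0.976168: f=1.041855 → p ← 0.976168 + 0.11·1.041855 = 1.090772
t=1.440000, p=1.090772: f=1.164757 → p ← 1.090772 + 0.11·1.164757 = 1.218895
p(1.55) ≈ 1.2189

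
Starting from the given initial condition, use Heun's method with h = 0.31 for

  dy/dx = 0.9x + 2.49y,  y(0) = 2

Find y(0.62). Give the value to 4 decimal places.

Heun: k1 = f(x_n, y_n); k2 = f(x_n + h, y_n + h·k1); y_{n+1} = y_n + (h/2)·(k1 + k2).
x=0.000000, y=2.000000:
  k1 = f(0.000000, 2.000000) = 4.980000
  k2 = f(0.310000, 3.543800) = 9.103062
  y ← 2.000000 + (0.31/2)·(4.980000 + 9.103062) = 4.182875
x=0.310000, y=4.182875:
  k1 = f(0.310000, 4.182875) = 10.694358
  k2 = f(0.620000, 7.498126) = 19.228333
  y ← 4.182875 + (0.31/2)·(10.694358 + 19.228333) = 8.820892
y(0.62) ≈ 8.8209

8.8209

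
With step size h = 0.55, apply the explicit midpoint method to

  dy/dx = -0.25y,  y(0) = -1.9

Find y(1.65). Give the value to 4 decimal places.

Midpoint: k1 = f(x_n, y_n); k2 = f(x_n + h/2, y_n + (h/2)·k1); y_{n+1} = y_n + h·k2.
x=0.000000, y=-1.900000:
  k1 = f(0.000000, -1.900000) = 0.475000
  k2 = f(0.275000, -1.769375) = 0.442344
  y ← -1.900000 + 0.55·0.442344 = -1.656711
x=0.550000, y=-1.656711:
  k1 = f(0.550000, -1.656711) = 0.414178
  k2 = f(0.825000, -1.542812) = 0.385703
  y ← -1.656711 + 0.55·0.385703 = -1.444574
x=1.100000, y=-1.444574:
  k1 = f(1.100000, -1.444574) = 0.361144
  k2 = f(1.375000, -1.345260) = 0.336315
  y ← -1.444574 + 0.55·0.336315 = -1.259601
y(1.65) ≈ -1.2596

-1.2596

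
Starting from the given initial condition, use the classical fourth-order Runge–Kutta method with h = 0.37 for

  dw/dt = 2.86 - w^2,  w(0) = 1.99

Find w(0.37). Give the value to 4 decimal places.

1.7792

RK4: k1 = f(t_n, w_n); k2 = f(t_n + h/2, w_n + (h/2)·k1); k3 = f(t_n + h/2, w_n + (h/2)·k2); k4 = f(t_n + h, w_n + h·k3); w_{n+1} = w_n + (h/6)·(k1 + 2k2 + 2k3 + k4).
t=0.000000, w=1.990000:
  k1 = f(0.000000, 1.990000) = -1.100100
  k2 = f(0.185000, 1.786481) = -0.331516
  k3 = f(0.185000, 1.928670) = -0.859766
  k4 = f(0.370000, 1.671887) = 0.064795
  w ← 1.990000 + (0.37/6)·(k1 + 2k2 + 2k3 + k4) = 1.779231
w(0.37) ≈ 1.7792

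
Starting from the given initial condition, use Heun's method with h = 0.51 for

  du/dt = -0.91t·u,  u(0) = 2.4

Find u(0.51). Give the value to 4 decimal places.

Heun: k1 = f(t_n, u_n); k2 = f(t_n + h, u_n + h·k1); u_{n+1} = u_n + (h/2)·(k1 + k2).
t=0.000000, u=2.400000:
  k1 = f(0.000000, 2.400000) = 0.000000
  k2 = f(0.510000, 2.400000) = -1.113840
  u ← 2.400000 + (0.51/2)·(0.000000 + (-1.113840)) = 2.115971
u(0.51) ≈ 2.1160

2.1160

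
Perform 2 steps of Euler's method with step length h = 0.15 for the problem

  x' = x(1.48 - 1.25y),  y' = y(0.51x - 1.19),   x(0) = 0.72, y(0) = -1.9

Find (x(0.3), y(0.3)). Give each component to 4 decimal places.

Euler on (x,y): x_{n+1} = x_n + h·x', y_{n+1} = y_n + h·y'.
0.000000: (0.720000, -1.900000); f=(2.775600, 1.563320) → (1.136340, -1.665502)
0.150000: (1.136340, -1.665502); f=(4.047504, 1.016733) → (1.743466, -1.512992)
(x(0.3), y(0.3)) ≈ (1.7435, -1.5130)

1.7435, -1.5130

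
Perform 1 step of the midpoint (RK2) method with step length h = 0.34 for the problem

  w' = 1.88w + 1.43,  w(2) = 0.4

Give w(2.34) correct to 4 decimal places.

1.3790

Midpoint: k1 = f(s_n, w_n); k2 = f(s_n + h/2, w_n + (h/2)·k1); w_{n+1} = w_n + h·k2.
s=2.000000, w=0.400000:
  k1 = f(2.000000, 0.400000) = 2.182000
  k2 = f(2.170000, 0.770940) = 2.879367
  w ← 0.400000 + 0.34·2.879367 = 1.378985
w(2.34) ≈ 1.3790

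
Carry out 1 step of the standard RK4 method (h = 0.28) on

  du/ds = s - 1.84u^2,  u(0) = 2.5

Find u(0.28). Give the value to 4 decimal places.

0.9414

RK4: k1 = f(s_n, u_n); k2 = f(s_n + h/2, u_n + (h/2)·k1); k3 = f(s_n + h/2, u_n + (h/2)·k2); k4 = f(s_n + h, u_n + h·k3); u_{n+1} = u_n + (h/6)·(k1 + 2k2 + 2k3 + k4).
s=0.000000, u=2.500000:
  k1 = f(0.000000, 2.500000) = -11.500000
  k2 = f(0.140000, 0.890000) = -1.317464
  k3 = f(0.140000, 2.315555) = -9.725703
  k4 = f(0.280000, -0.223197) = 0.188337
  u ← 2.500000 + (0.28/6)·(k1 + 2k2 + 2k3 + k4) = 0.941427
u(0.28) ≈ 0.9414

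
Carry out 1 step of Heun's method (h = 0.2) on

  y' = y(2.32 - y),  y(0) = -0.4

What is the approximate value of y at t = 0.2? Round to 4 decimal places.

-0.6902

Heun: k1 = f(t_n, y_n); k2 = f(t_n + h, y_n + h·k1); y_{n+1} = y_n + (h/2)·(k1 + k2).
t=0.000000, y=-0.400000:
  k1 = f(0.000000, -0.400000) = -1.088000
  k2 = f(0.200000, -0.617600) = -1.814262
  y ← -0.400000 + (0.2/2)·(-1.088000 + (-1.814262)) = -0.690226
y(0.2) ≈ -0.6902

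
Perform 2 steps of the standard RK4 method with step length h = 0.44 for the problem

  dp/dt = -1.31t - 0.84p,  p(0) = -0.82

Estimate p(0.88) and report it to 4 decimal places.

-0.7941

RK4: k1 = f(t_n, p_n); k2 = f(t_n + h/2, p_n + (h/2)·k1); k3 = f(t_n + h/2, p_n + (h/2)·k2); k4 = f(t_n + h, p_n + h·k3); p_{n+1} = p_n + (h/6)·(k1 + 2k2 + 2k3 + k4).
t=0.000000, p=-0.820000:
  k1 = f(0.000000, -0.820000) = 0.688800
  k2 = f(0.220000, -0.668464) = 0.273310
  k3 = f(0.220000, -0.759872) = 0.350092
  k4 = f(0.440000, -0.665959) = -0.016994
  p ← -0.820000 + (0.44/6)·(k1 + 2k2 + 2k3 + k4) = -0.679302
t=0.440000, p=-0.679302:
  k1 = f(0.440000, -0.679302) = -0.005786
  k2 = f(0.660000, -0.680575) = -0.292917
  k3 = f(0.660000, -0.743744) = -0.239855
  k4 = f(0.880000, -0.784838) = -0.493536
  p ← -0.679302 + (0.44/6)·(k1 + 2k2 + 2k3 + k4) = -0.794059
p(0.88) ≈ -0.7941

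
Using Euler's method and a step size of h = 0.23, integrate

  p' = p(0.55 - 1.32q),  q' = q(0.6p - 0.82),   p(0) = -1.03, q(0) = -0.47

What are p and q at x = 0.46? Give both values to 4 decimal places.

Euler on (p,q): p_{n+1} = p_n + h·p', q_{n+1} = q_n + h·q'.
0.000000: (-1.030000, -0.470000); f=(-1.205512, 0.675860) → (-1.307268, -0.314552)
0.230000: (-1.307268, -0.314552); f=(-1.261786, 0.504655) → (-1.597479, -0.198482)
(p(0.46), q(0.46)) ≈ (-1.5975, -0.1985)

-1.5975, -0.1985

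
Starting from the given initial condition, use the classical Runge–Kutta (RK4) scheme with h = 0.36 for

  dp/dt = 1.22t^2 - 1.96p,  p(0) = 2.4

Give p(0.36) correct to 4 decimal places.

RK4: k1 = f(t_n, p_n); k2 = f(t_n + h/2, p_n + (h/2)·k1); k3 = f(t_n + h/2, p_n + (h/2)·k2); k4 = f(t_n + h, p_n + h·k3); p_{n+1} = p_n + (h/6)·(k1 + 2k2 + 2k3 + k4).
t=0.000000, p=2.400000:
  k1 = f(0.000000, 2.400000) = -4.704000
  k2 = f(0.180000, 1.553280) = -3.004901
  k3 = f(0.180000, 1.859118) = -3.604343
  k4 = f(0.360000, 1.102437) = -2.002664
  p ← 2.400000 + (0.36/6)·(k1 + 2k2 + 2k3 + k4) = 1.204491
p(0.36) ≈ 1.2045

1.2045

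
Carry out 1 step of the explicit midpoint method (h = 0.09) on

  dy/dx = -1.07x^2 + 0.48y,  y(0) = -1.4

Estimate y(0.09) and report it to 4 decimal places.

Midpoint: k1 = f(x_n, y_n); k2 = f(x_n + h/2, y_n + (h/2)·k1); y_{n+1} = y_n + h·k2.
x=0.000000, y=-1.400000:
  k1 = f(0.000000, -1.400000) = -0.672000
  k2 = f(0.045000, -1.430240) = -0.688682
  y ← -1.400000 + 0.09·(-0.688682) = -1.461981
y(0.09) ≈ -1.4620

-1.4620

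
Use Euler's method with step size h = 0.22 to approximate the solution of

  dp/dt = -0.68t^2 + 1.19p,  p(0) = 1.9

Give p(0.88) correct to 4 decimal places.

4.7031

Euler: p_{n+1} = p_n + h·f(t_n, p_n).
t=0.000000, p=1.900000: f=2.261000 → p ← 1.900000 + 0.22·2.261000 = 2.397420
t=0.220000, p=2.397420: f=2.820018 → p ← 2.397420 + 0.22·2.820018 = 3.017824
t=0.440000, p=3.017824: f=3.459562 → p ← 3.017824 + 0.22·3.459562 = 3.778928
t=0.660000, p=3.778928: f=4.200716 → p ← 3.778928 + 0.22·4.200716 = 4.703085
p(0.88) ≈ 4.7031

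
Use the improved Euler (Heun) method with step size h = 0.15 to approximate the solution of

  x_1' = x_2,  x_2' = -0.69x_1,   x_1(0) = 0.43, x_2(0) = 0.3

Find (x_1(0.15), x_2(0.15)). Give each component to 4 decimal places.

0.4717, 0.2532

Heun on (x_1,x_2): k1 = f(t_n, state_n); k2 = f(t_n + h, state_n + h·k1); state_{n+1} = state_n + (h/2)·(k1 + k2).
0.000000: (0.430000, 0.300000)
  k1 = (0.300000, -0.296700)
  predictor → (0.475000, 0.255495)
  k2 = (0.255495, -0.327750)
  → (0.471662, 0.253166)
(x_1(0.15), x_2(0.15)) ≈ (0.4717, 0.2532)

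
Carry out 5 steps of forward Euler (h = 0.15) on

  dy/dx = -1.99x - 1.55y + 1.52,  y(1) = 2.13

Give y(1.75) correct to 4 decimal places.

Euler: y_{n+1} = y_n + h·f(x_n, y_n).
x=1.000000, y=2.130000: f=-3.771500 → y ← 2.130000 + 0.15·(-3.771500) = 1.564275
x=1.150000, y=1.564275: f=-3.193126 → y ← 1.564275 + 0.15·(-3.193126) = 1.085306
x=1.300000, y=1.085306: f=-2.749224 → y ← 1.085306 + 0.15·(-2.749224) = 0.672922
x=1.450000, y=0.672922: f=-2.408530 → y ← 0.672922 + 0.15·(-2.408530) = 0.311643
x=1.600000, y=0.311643: f=-2.147047 → y ← 0.311643 + 0.15·(-2.147047) = -0.010414
y(1.75) ≈ -0.0104

-0.0104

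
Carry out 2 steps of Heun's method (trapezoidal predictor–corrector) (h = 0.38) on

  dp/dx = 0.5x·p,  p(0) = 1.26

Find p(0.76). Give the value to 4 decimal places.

1.4537

Heun: k1 = f(x_n, p_n); k2 = f(x_n + h, p_n + h·k1); p_{n+1} = p_n + (h/2)·(k1 + k2).
x=0.000000, p=1.260000:
  k1 = f(0.000000, 1.260000) = 0.000000
  k2 = f(0.380000, 1.260000) = 0.239400
  p ← 1.260000 + (0.38/2)·(0.000000 + 0.239400) = 1.305486
x=0.380000, p=1.305486:
  k1 = f(0.380000, 1.305486) = 0.248042
  k2 = f(0.760000, 1.399742) = 0.531902
  p ← 1.305486 + (0.38/2)·(0.248042 + 0.531902) = 1.453675
p(0.76) ≈ 1.4537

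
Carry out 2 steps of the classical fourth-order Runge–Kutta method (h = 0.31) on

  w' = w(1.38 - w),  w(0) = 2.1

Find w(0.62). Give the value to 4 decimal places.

1.6158

RK4: k1 = f(s_n, w_n); k2 = f(s_n + h/2, w_n + (h/2)·k1); k3 = f(s_n + h/2, w_n + (h/2)·k2); k4 = f(s_n + h, w_n + h·k3); w_{n+1} = w_n + (h/6)·(k1 + 2k2 + 2k3 + k4).
s=0.000000, w=2.100000:
  k1 = f(0.000000, 2.100000) = -1.512000
  k2 = f(0.155000, 1.865640) = -0.906029
  k3 = f(0.155000, 1.959565) = -1.135696
  k4 = f(0.310000, 1.747934) = -0.643125
  w ← 2.100000 + (0.31/6)·(k1 + 2k2 + 2k3 + k4) = 1.777674
s=0.310000, w=1.777674:
  k1 = f(0.310000, 1.777674) = -0.706934
  k2 = f(0.465000, 1.668099) = -0.480577
  k3 = f(0.465000, 1.703184) = -0.550442
  k4 = f(0.620000, 1.607037) = -0.364856
  w ← 1.777674 + (0.31/6)·(k1 + 2k2 + 2k3 + k4) = 1.615759
w(0.62) ≈ 1.6158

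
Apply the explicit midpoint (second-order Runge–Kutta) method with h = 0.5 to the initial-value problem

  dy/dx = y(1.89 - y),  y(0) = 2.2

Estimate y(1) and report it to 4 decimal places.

1.9778

Midpoint: k1 = f(x_n, y_n); k2 = f(x_n + h/2, y_n + (h/2)·k1); y_{n+1} = y_n + h·k2.
x=0.000000, y=2.200000:
  k1 = f(0.000000, 2.200000) = -0.682000
  k2 = f(0.250000, 2.029500) = -0.283115
  y ← 2.200000 + 0.5·(-0.283115) = 2.058442
x=0.500000, y=2.058442:
  k1 = f(0.500000, 2.058442) = -0.346729
  k2 = f(0.750000, 1.971760) = -0.161211
  y ← 2.058442 + 0.5·(-0.161211) = 1.977837
y(1) ≈ 1.9778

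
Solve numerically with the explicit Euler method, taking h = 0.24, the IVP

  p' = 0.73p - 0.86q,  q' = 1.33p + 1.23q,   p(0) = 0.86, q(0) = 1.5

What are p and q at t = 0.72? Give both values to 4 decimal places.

Euler on (p,q): p_{n+1} = p_n + h·p', q_{n+1} = q_n + h·q'.
0.000000: (0.860000, 1.500000); f=(-0.662200, 2.988800) → (0.701072, 2.217312)
0.240000: (0.701072, 2.217312); f=(-1.395106, 3.659720) → (0.366247, 3.095645)
0.480000: (0.366247, 3.095645); f=(-2.394894, 4.294751) → (-0.208528, 4.126385)
(p(0.72), q(0.72)) ≈ (-0.2085, 4.1264)

-0.2085, 4.1264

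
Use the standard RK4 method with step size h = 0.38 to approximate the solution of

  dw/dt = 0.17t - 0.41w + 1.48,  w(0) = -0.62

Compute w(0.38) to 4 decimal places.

0.0019

RK4: k1 = f(t_n, w_n); k2 = f(t_n + h/2, w_n + (h/2)·k1); k3 = f(t_n + h/2, w_n + (h/2)·k2); k4 = f(t_n + h, w_n + h·k3); w_{n+1} = w_n + (h/6)·(k1 + 2k2 + 2k3 + k4).
t=0.000000, w=-0.620000:
  k1 = f(0.000000, -0.620000) = 1.734200
  k2 = f(0.190000, -0.290502) = 1.631406
  k3 = f(0.190000, -0.310033) = 1.639413
  k4 = f(0.380000, 0.002977) = 1.543379
  w ← -0.620000 + (0.38/6)·(k1 + 2k2 + 2k3 + k4) = 0.001884
w(0.38) ≈ 0.0019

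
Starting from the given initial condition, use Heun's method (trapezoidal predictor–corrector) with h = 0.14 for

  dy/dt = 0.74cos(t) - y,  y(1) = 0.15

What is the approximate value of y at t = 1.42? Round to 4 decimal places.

0.1829

Heun: k1 = f(t_n, y_n); k2 = f(t_n + h, y_n + h·k1); y_{n+1} = y_n + (h/2)·(k1 + k2).
t=1.000000, y=0.150000:
  k1 = f(1.000000, 0.150000) = 0.249824
  k2 = f(1.140000, 0.184975) = 0.124045
  y ← 0.150000 + (0.14/2)·(0.249824 + 0.124045) = 0.176171
t=1.140000, y=0.176171:
  k1 = f(1.140000, 0.176171) = 0.132849
  k2 = f(1.280000, 0.194770) = 0.017400
  y ← 0.176171 + (0.14/2)·(0.132849 + 0.017400) = 0.186688
t=1.280000, y=0.186688:
  k1 = f(1.280000, 0.186688) = 0.025481
  k2 = f(1.420000, 0.190256) = -0.079089
  y ← 0.186688 + (0.14/2)·(0.025481 + (-0.079089)) = 0.182936
y(1.42) ≈ 0.1829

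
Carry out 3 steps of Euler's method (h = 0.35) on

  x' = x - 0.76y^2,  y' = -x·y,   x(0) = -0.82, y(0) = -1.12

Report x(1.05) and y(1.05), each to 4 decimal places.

-4.6223, -4.0637

Euler on (x,y): x_{n+1} = x_n + h·x', y_{n+1} = y_n + h·y'.
0.000000: (-0.820000, -1.120000); f=(-1.773344, -0.918400) → (-1.440670, -1.441440)
0.350000: (-1.440670, -1.441440); f=(-3.019760, -2.076640) → (-2.497586, -2.168264)
0.700000: (-2.497586, -2.168264); f=(-6.070627, -5.415427) → (-4.622306, -4.063663)
(x(1.05), y(1.05)) ≈ (-4.6223, -4.0637)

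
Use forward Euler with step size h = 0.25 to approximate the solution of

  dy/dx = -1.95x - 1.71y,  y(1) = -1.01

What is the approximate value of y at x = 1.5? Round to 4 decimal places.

-1.2195

Euler: y_{n+1} = y_n + h·f(x_n, y_n).
x=1.000000, y=-1.010000: f=-0.222900 → y ← -1.010000 + 0.25·(-0.222900) = -1.065725
x=1.250000, y=-1.065725: f=-0.615110 → y ← -1.065725 + 0.25·(-0.615110) = -1.219503
y(1.5) ≈ -1.2195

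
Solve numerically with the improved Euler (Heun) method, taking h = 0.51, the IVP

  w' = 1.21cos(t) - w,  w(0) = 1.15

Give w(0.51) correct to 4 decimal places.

1.1335

Heun: k1 = f(t_n, w_n); k2 = f(t_n + h, w_n + h·k1); w_{n+1} = w_n + (h/2)·(k1 + k2).
t=0.000000, w=1.150000:
  k1 = f(0.000000, 1.150000) = 0.060000
  k2 = f(0.510000, 1.180600) = -0.124579
  w ← 1.150000 + (0.51/2)·(0.060000 + (-0.124579)) = 1.133532
w(0.51) ≈ 1.1335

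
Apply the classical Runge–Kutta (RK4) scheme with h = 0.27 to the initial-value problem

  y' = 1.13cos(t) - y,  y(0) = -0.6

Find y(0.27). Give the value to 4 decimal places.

-0.1941

RK4: k1 = f(t_n, y_n); k2 = f(t_n + h/2, y_n + (h/2)·k1); k3 = f(t_n + h/2, y_n + (h/2)·k2); k4 = f(t_n + h, y_n + h·k3); y_{n+1} = y_n + (h/6)·(k1 + 2k2 + 2k3 + k4).
t=0.000000, y=-0.600000:
  k1 = f(0.000000, -0.600000) = 1.730000
  k2 = f(0.135000, -0.366450) = 1.486169
  k3 = f(0.135000, -0.399367) = 1.519086
  k4 = f(0.270000, -0.189847) = 1.278908
  y ← -0.600000 + (0.27/6)·(k1 + 2k2 + 2k3 + k4) = -0.194126
y(0.27) ≈ -0.1941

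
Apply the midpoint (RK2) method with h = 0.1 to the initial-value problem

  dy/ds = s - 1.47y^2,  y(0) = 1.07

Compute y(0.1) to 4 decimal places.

0.9321

Midpoint: k1 = f(s_n, y_n); k2 = f(s_n + h/2, y_n + (h/2)·k1); y_{n+1} = y_n + h·k2.
s=0.000000, y=1.070000:
  k1 = f(0.000000, 1.070000) = -1.683003
  k2 = f(0.050000, 0.985850) = -1.378693
  y ← 1.070000 + 0.1·(-1.378693) = 0.932131
y(0.1) ≈ 0.9321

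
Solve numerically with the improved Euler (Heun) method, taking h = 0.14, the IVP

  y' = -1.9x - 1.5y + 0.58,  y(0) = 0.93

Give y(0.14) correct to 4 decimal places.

Heun: k1 = f(x_n, y_n); k2 = f(x_n + h, y_n + h·k1); y_{n+1} = y_n + (h/2)·(k1 + k2).
x=0.000000, y=0.930000:
  k1 = f(0.000000, 0.930000) = -0.815000
  k2 = f(0.140000, 0.815900) = -0.909850
  y ← 0.930000 + (0.14/2)·(-0.815000 + (-0.909850)) = 0.809261
y(0.14) ≈ 0.8093

0.8093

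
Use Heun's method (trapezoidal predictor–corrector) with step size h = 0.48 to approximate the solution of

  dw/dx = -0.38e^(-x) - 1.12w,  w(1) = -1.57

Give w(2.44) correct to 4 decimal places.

-0.3918

Heun: k1 = f(x_n, w_n); k2 = f(x_n + h, w_n + h·k1); w_{n+1} = w_n + (h/2)·(k1 + k2).
x=1.000000, w=-1.570000:
  k1 = f(1.000000, -1.570000) = 1.618606
  k2 = f(1.480000, -0.793069) = 0.801735
  w ← -1.570000 + (0.48/2)·(1.618606 + 0.801735) = -0.989118
x=1.480000, w=-0.989118:
  k1 = f(1.480000, -0.989118) = 1.021310
  k2 = f(1.960000, -0.498889) = 0.505230
  w ← -0.989118 + (0.48/2)·(1.021310 + 0.505230) = -0.622749
x=1.960000, w=-0.622749:
  k1 = f(1.960000, -0.622749) = 0.643952
  k2 = f(2.440000, -0.313652) = 0.318169
  w ← -0.622749 + (0.48/2)·(0.643952 + 0.318169) = -0.391840
w(2.44) ≈ -0.3918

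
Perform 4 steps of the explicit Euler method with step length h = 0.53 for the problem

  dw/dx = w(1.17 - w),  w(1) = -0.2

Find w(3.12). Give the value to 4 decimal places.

Euler: w_{n+1} = w_n + h·f(x_n, w_n).
x=1.000000, w=-0.200000: f=-0.274000 → w ← -0.200000 + 0.53·(-0.274000) = -0.345220
x=1.530000, w=-0.345220: f=-0.523084 → w ← -0.345220 + 0.53·(-0.523084) = -0.622455
x=2.060000, w=-0.622455: f=-1.115722 → w ← -0.622455 + 0.53·(-1.115722) = -1.213787
x=2.590000, w=-1.213787: f=-2.893410 → w ← -1.213787 + 0.53·(-2.893410) = -2.747295
w(3.12) ≈ -2.7473

-2.7473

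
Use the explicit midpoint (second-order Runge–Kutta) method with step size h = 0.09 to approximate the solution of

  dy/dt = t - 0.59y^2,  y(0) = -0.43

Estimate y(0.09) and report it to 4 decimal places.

Midpoint: k1 = f(t_n, y_n); k2 = f(t_n + h/2, y_n + (h/2)·k1); y_{n+1} = y_n + h·k2.
t=0.000000, y=-0.430000:
  k1 = f(0.000000, -0.430000) = -0.109091
  k2 = f(0.045000, -0.434909) = -0.066596
  y ← -0.430000 + 0.09·(-0.066596) = -0.435994
y(0.09) ≈ -0.4360

-0.4360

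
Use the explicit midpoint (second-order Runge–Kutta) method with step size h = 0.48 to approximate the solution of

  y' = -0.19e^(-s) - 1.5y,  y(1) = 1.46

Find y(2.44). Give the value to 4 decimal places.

Midpoint: k1 = f(s_n, y_n); k2 = f(s_n + h/2, y_n + (h/2)·k1); y_{n+1} = y_n + h·k2.
s=1.000000, y=1.460000:
  k1 = f(1.000000, 1.460000) = -2.259897
  k2 = f(1.240000, 0.917625) = -1.431420
  y ← 1.460000 + 0.48·(-1.431420) = 0.772918
s=1.480000, y=0.772918:
  k1 = f(1.480000, 0.772918) = -1.202629
  k2 = f(1.720000, 0.484287) = -0.760454
  y ← 0.772918 + 0.48·(-0.760454) = 0.407901
s=1.960000, y=0.407901:
  k1 = f(1.960000, 0.407901) = -0.638614
  k2 = f(2.200000, 0.254633) = -0.403002
  y ← 0.407901 + 0.48·(-0.403002) = 0.214459
y(2.44) ≈ 0.2145

0.2145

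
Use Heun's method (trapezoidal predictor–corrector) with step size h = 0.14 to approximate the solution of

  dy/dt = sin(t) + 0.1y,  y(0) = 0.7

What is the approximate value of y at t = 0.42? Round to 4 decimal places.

Heun: k1 = f(t_n, y_n); k2 = f(t_n + h, y_n + h·k1); y_{n+1} = y_n + (h/2)·(k1 + k2).
t=0.000000, y=0.700000:
  k1 = f(0.000000, 0.700000) = 0.070000
  k2 = f(0.140000, 0.709800) = 0.210523
  y ← 0.700000 + (0.14/2)·(0.070000 + 0.210523) = 0.719637
t=0.140000, y=0.719637:
  k1 = f(0.140000, 0.719637) = 0.211507
  k2 = f(0.280000, 0.749248) = 0.351280
  y ← 0.719637 + (0.14/2)·(0.211507 + 0.351280) = 0.759032
t=0.280000, y=0.759032:
  k1 = f(0.280000, 0.759032) = 0.352259
  k2 = f(0.420000, 0.808348) = 0.488595
  y ← 0.759032 + (0.14/2)·(0.352259 + 0.488595) = 0.817892
y(0.42) ≈ 0.8179

0.8179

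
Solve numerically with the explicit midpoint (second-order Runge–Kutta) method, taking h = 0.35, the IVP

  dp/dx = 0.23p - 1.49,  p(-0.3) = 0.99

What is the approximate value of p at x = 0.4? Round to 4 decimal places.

Midpoint: k1 = f(x_n, p_n); k2 = f(x_n + h/2, p_n + (h/2)·k1); p_{n+1} = p_n + h·k2.
x=-0.300000, p=0.990000:
  k1 = f(-0.300000, 0.990000) = -1.262300
  k2 = f(-0.125000, 0.769097) = -1.313108
  p ← 0.990000 + 0.35·(-1.313108) = 0.530412
x=0.050000, p=0.530412:
  k1 = f(0.050000, 0.530412) = -1.368005
  k2 = f(0.225000, 0.291011) = -1.423067
  p ← 0.530412 + 0.35·(-1.423067) = 0.032339
p(0.4) ≈ 0.0323

0.0323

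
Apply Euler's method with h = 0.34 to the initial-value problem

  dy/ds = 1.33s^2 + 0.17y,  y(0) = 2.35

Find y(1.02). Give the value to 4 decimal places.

Euler: y_{n+1} = y_n + h·f(s_n, y_n).
s=0.000000, y=2.350000: f=0.399500 → y ← 2.350000 + 0.34·0.399500 = 2.485830
s=0.340000, y=2.485830: f=0.576339 → y ← 2.485830 + 0.34·0.576339 = 2.681785
s=0.680000, y=2.681785: f=1.070895 → y ← 2.681785 + 0.34·1.070895 = 3.045890
y(1.02) ≈ 3.0459

3.0459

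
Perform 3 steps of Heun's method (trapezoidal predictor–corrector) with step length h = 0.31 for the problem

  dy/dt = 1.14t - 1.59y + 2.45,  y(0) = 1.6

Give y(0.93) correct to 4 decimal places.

1.8834

Heun: k1 = f(t_n, y_n); k2 = f(t_n + h, y_n + h·k1); y_{n+1} = y_n + (h/2)·(k1 + k2).
t=0.000000, y=1.600000:
  k1 = f(0.000000, 1.600000) = -0.094000
  k2 = f(0.310000, 1.570860) = 0.305733
  y ← 1.600000 + (0.31/2)·(-0.094000 + 0.305733) = 1.632819
t=0.310000, y=1.632819:
  k1 = f(0.310000, 1.632819) = 0.207219
  k2 = f(0.620000, 1.697056) = 0.458481
  y ← 1.632819 + (0.31/2)·(0.207219 + 0.458481) = 1.736002
t=0.620000, y=1.736002:
  k1 = f(0.620000, 1.736002) = 0.396557
  k2 = f(0.930000, 1.858935) = 0.554494
  y ← 1.736002 + (0.31/2)·(0.396557 + 0.554494) = 1.883415
y(0.93) ≈ 1.8834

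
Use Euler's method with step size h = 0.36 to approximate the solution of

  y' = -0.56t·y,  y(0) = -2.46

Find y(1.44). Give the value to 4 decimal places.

-1.5257

Euler: y_{n+1} = y_n + h·f(t_n, y_n).
t=0.000000, y=-2.460000: f=0.000000 → y ← -2.460000 + 0.36·0.000000 = -2.460000
t=0.360000, y=-2.460000: f=0.495936 → y ← -2.460000 + 0.36·0.495936 = -2.281463
t=0.720000, y=-2.281463: f=0.919886 → y ← -2.281463 + 0.36·0.919886 = -1.950304
t=1.080000, y=-1.950304: f=1.179544 → y ← -1.950304 + 0.36·1.179544 = -1.525668
y(1.44) ≈ -1.5257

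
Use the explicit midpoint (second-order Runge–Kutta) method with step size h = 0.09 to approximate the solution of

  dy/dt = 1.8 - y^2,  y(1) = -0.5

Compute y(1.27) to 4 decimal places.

Midpoint: k1 = f(t_n, y_n); k2 = f(t_n + h/2, y_n + (h/2)·k1); y_{n+1} = y_n + h·k2.
t=1.000000, y=-0.500000:
  k1 = f(1.000000, -0.500000) = 1.550000
  k2 = f(1.045000, -0.430250) = 1.614885
  y ← -0.500000 + 0.09·1.614885 = -0.354660
t=1.090000, y=-0.354660:
  k1 = f(1.090000, -0.354660) = 1.674216
  k2 = f(1.135000, -0.279321) = 1.721980
  y ← -0.354660 + 0.09·1.721980 = -0.199682
t=1.180000, y=-0.199682:
  k1 = f(1.180000, -0.199682) = 1.760127
  k2 = f(1.225000, -0.120476) = 1.785485
  y ← -0.199682 + 0.09·1.785485 = -0.038988
y(1.27) ≈ -0.0390

-0.0390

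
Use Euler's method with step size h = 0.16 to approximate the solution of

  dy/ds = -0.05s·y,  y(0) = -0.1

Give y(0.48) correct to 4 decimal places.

-0.0996

Euler: y_{n+1} = y_n + h·f(s_n, y_n).
s=0.000000, y=-0.100000: f=0.000000 → y ← -0.100000 + 0.16·0.000000 = -0.100000
s=0.160000, y=-0.100000: f=0.000800 → y ← -0.100000 + 0.16·0.000800 = -0.099872
s=0.320000, y=-0.099872: f=0.001598 → y ← -0.099872 + 0.16·0.001598 = -0.099616
y(0.48) ≈ -0.0996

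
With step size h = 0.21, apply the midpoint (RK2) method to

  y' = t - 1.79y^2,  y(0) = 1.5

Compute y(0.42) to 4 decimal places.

0.8568

Midpoint: k1 = f(t_n, y_n); k2 = f(t_n + h/2, y_n + (h/2)·k1); y_{n+1} = y_n + h·k2.
t=0.000000, y=1.500000:
  k1 = f(0.000000, 1.500000) = -4.027500
  k2 = f(0.105000, 1.077113) = -1.971707
  y ← 1.500000 + 0.21·(-1.971707) = 1.085942
t=0.210000, y=1.085942:
  k1 = f(0.210000, 1.085942) = -1.900892
  k2 = f(0.315000, 0.886348) = -1.091247
  y ← 1.085942 + 0.21·(-1.091247) = 0.856780
y(0.42) ≈ 0.8568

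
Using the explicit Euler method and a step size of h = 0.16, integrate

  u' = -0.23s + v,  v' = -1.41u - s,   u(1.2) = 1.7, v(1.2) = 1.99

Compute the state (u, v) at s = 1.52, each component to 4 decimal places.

2.1505, 0.7515

Euler on (u,v): u_{n+1} = u_n + h·u', v_{n+1} = v_n + h·v'.
1.200000: (1.700000, 1.990000); f=(1.714000, -3.597000) → (1.974240, 1.414480)
1.360000: (1.974240, 1.414480); f=(1.101680, -4.143678) → (2.150509, 0.751491)
(u(1.52), v(1.52)) ≈ (2.1505, 0.7515)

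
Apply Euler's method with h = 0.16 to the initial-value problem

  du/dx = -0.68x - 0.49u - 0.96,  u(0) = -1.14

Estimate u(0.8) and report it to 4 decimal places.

-1.5755

Euler: u_{n+1} = u_n + h·f(x_n, u_n).
x=0.000000, u=-1.140000: f=-0.401400 → u ← -1.140000 + 0.16·(-0.401400) = -1.204224
x=0.160000, u=-1.204224: f=-0.478730 → u ← -1.204224 + 0.16·(-0.478730) = -1.280821
x=0.320000, u=-1.280821: f=-0.549998 → u ← -1.280821 + 0.16·(-0.549998) = -1.368820
x=0.480000, u=-1.368820: f=-0.615678 → u ← -1.368820 + 0.16·(-0.615678) = -1.467329
x=0.640000, u=-1.467329: f=-0.676209 → u ← -1.467329 + 0.16·(-0.676209) = -1.575522
u(0.8) ≈ -1.5755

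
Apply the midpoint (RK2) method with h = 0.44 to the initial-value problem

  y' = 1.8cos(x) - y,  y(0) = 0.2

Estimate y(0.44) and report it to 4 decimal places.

Midpoint: k1 = f(x_n, y_n); k2 = f(x_n + h/2, y_n + (h/2)·k1); y_{n+1} = y_n + h·k2.
x=0.000000, y=0.200000:
  k1 = f(0.000000, 0.200000) = 1.600000
  k2 = f(0.220000, 0.552000) = 1.204615
  y ← 0.200000 + 0.44·1.204615 = 0.730031
y(0.44) ≈ 0.7300

0.7300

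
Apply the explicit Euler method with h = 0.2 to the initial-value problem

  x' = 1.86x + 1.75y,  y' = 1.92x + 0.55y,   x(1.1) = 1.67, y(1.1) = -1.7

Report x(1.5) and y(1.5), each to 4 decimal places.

Euler on (x,y): x_{n+1} = x_n + h·x', y_{n+1} = y_n + h·y'.
1.100000: (1.670000, -1.700000); f=(0.131200, 2.271400) → (1.696240, -1.245720)
1.300000: (1.696240, -1.245720); f=(0.974996, 2.571635) → (1.891239, -0.731393)
(x(1.5), y(1.5)) ≈ (1.8912, -0.7314)

1.8912, -0.7314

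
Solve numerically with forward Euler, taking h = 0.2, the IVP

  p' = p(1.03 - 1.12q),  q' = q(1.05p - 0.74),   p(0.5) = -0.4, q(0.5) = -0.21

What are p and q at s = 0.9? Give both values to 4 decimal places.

Euler on (p,q): p_{n+1} = p_n + h·p', q_{n+1} = q_n + h·q'.
0.500000: (-0.400000, -0.210000); f=(-0.506080, 0.243600) → (-0.501216, -0.161280)
0.700000: (-0.501216, -0.161280); f=(-0.606789, 0.204225) → (-0.622574, -0.120435)
(p(0.9), q(0.9)) ≈ (-0.6226, -0.1204)

-0.6226, -0.1204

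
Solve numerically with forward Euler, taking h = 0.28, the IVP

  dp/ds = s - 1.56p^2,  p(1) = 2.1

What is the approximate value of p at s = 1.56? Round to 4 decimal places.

0.7222

Euler: p_{n+1} = p_n + h·f(s_n, p_n).
s=1.000000, p=2.100000: f=-5.879600 → p ← 2.100000 + 0.28·(-5.879600) = 0.453712
s=1.280000, p=0.453712: f=0.958867 → p ← 0.453712 + 0.28·0.958867 = 0.722195
p(1.56) ≈ 0.7222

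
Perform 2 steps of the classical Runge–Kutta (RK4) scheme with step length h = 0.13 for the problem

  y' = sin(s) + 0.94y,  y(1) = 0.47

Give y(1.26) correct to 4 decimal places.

RK4: k1 = f(s_n, y_n); k2 = f(s_n + h/2, y_n + (h/2)·k1); k3 = f(s_n + h/2, y_n + (h/2)·k2); k4 = f(s_n + h, y_n + h·k3); y_{n+1} = y_n + (h/6)·(k1 + 2k2 + 2k3 + k4).
s=1.000000, y=0.470000:
  k1 = f(1.000000, 0.470000) = 1.283271
  k2 = f(1.065000, 0.553413) = 1.394997
  k3 = f(1.065000, 0.560675) = 1.401823
  k4 = f(1.130000, 0.652237) = 1.517515
  y ← 0.470000 + (0.13/6)·(k1 + 2k2 + 2k3 + k4) = 0.651879
s=1.130000, y=0.651879:
  k1 = f(1.130000, 0.651879) = 1.517179
  k2 = f(1.195000, 0.750496) = 1.635682
  k3 = f(1.195000, 0.758199) = 1.642922
  k4 = f(1.260000, 0.865459) = 1.765622
  y ← 0.651879 + (0.13/6)·(k1 + 2k2 + 2k3 + k4) = 0.865079
y(1.26) ≈ 0.8651

0.8651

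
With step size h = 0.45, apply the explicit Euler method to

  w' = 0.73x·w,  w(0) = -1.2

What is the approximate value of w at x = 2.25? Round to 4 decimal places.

Euler: w_{n+1} = w_n + h·f(x_n, w_n).
x=0.000000, w=-1.200000: f=0.000000 → w ← -1.200000 + 0.45·0.000000 = -1.200000
x=0.450000, w=-1.200000: f=-0.394200 → w ← -1.200000 + 0.45·(-0.394200) = -1.377390
x=0.900000, w=-1.377390: f=-0.904945 → w ← -1.377390 + 0.45·(-0.904945) = -1.784615
x=1.350000, w=-1.784615: f=-1.758738 → w ← -1.784615 + 0.45·(-1.758738) = -2.576048
x=1.800000, w=-2.576048: f=-3.384927 → w ← -2.576048 + 0.45·(-3.384927) = -4.099265
w(2.25) ≈ -4.0993

-4.0993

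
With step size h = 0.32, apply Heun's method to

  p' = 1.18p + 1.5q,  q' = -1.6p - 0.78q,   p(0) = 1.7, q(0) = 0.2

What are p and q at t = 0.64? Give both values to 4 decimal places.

Heun on (p,q): k1 = f(t_n, state_n); k2 = f(t_n + h, state_n + h·k1); state_{n+1} = state_n + (h/2)·(k1 + k2).
0.000000: (1.700000, 0.200000)
  k1 = (2.306000, -2.876000)
  predictor → (2.437920, -0.720320)
  k2 = (1.796266, -3.338822)
  → (2.356362, -0.794372)
0.320000: (2.356362, -0.794372)
  k1 = (1.588950, -3.150570)
  predictor → (2.864827, -1.802554)
  k2 = (0.676664, -3.177730)
  → (2.718861, -1.806900)
(p(0.64), q(0.64)) ≈ (2.7189, -1.8069)

2.7189, -1.8069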